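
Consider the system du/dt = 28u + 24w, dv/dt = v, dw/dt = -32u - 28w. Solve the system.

u(t) = K_2e^(4t) - 3K_3e^(-4t), v(t) = K_1e^(t), w(t) = -K_2e^(4t) + 4K_3e^(-4t)

Coefficient matrix A = [[28, 0, 24], [0, 1, 0], [-32, 0, -28]].
det(A - λI) = 0 gives eigenvalues λ = 1, 4, -4.
For λ=1: eigenvector (0,1,0).
For λ=4: eigenvector (1,0,-1).
For λ=-4: eigenvector (-3,0,4).
General solution: K_1e^(t)(0,1,0) + K_2e^(4t)(1,0,-1) + K_3e^(-4t)(-3,0,4).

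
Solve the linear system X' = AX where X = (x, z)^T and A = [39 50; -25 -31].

Coefficient matrix A = [[39, 50], [-25, -31]].
Characteristic polynomial det(A - λI) = λ^2 - 8λ + 41 = 0.
Eigenvalues λ = 4 ± 5i (complex conjugate pair).
For λ=4+5i: an eigenvector is (-1,1) - i(3,-2) = (-1 - 3i, 1 + 2i).
A real fundamental pair from Re and Im of e^((4+5i)t)v: X_1 = e^(4t)(cos(5t)·(-1,1) + sin(5t)·(3,-2)), X_2 = e^(4t)(sin(5t)·(-1,1) - cos(5t)·(3,-2)).
General solution: K_1X_1 + K_2X_2.

x(t) = 3K_1e^(4t)sin(5t) - K_1e^(4t)cos(5t) - K_2e^(4t)sin(5t) - 3K_2e^(4t)cos(5t), z(t) = -2K_1e^(4t)sin(5t) + K_1e^(4t)cos(5t) + K_2e^(4t)sin(5t) + 2K_2e^(4t)cos(5t)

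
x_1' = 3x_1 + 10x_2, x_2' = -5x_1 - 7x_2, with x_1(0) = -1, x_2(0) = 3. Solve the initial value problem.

x_1(t) = 5e^(-2t)sin(5t) - e^(-2t)cos(5t), x_2(t) = -2e^(-2t)sin(5t) + 3e^(-2t)cos(5t)

Coefficient matrix A = [[3, 10], [-5, -7]].
Characteristic polynomial det(A - λI) = λ^2 + 4λ + 29 = 0.
Eigenvalues λ = -2 ± 5i (complex conjugate pair).
For λ=-2+5i: an eigenvector is (-1,0) - i(-1,1) = (-1 + i, 0 - i).
A real fundamental pair from Re and Im of e^((-2+5i)t)v: X_1 = e^(-2t)(cos(5t)·(-1,0) + sin(5t)·(-1,1)), X_2 = e^(-2t)(sin(5t)·(-1,0) - cos(5t)·(-1,1)).
General solution: c_1X_1 + c_2X_2.
Applying x_1(0)=-1, x_2(0)=3 gives c_1=-2, c_2=-3.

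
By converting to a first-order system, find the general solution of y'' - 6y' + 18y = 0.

y(t) = C_1e^(3t)cos(3t) + C_2e^(3t)sin(3t)

Let x_1 = y, x_2 = y'. Then x_1' = x_2 and x_2' = -18x_1 + 6x_2.
A = [[0,1],[-18,6]]; det(A-λI) = λ^2 - 6λ + 18.
Eigenvalues λ = 3 ± 3i.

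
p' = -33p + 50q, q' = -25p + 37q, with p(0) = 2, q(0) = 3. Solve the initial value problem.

Coefficient matrix A = [[-33, 50], [-25, 37]].
Characteristic polynomial det(A - λI) = λ^2 - 4λ + 29 = 0.
Eigenvalues λ = 2 ± 5i (complex conjugate pair).
For λ=2+5i: an eigenvector is (-1,-1) - i(-3,-2) = (-1 + 3i, -1 + 2i).
A real fundamental pair from Re and Im of e^((2+5i)t)v: X_1 = e^(2t)(cos(5t)·(-1,-1) + sin(5t)·(-3,-2)), X_2 = e^(2t)(sin(5t)·(-1,-1) - cos(5t)·(-3,-2)).
General solution: K_1X_1 + K_2X_2.
Applying p(0)=2, q(0)=3 gives K_1=-5, K_2=-1.

p(t) = 16e^(2t)sin(5t) + 2e^(2t)cos(5t), q(t) = 11e^(2t)sin(5t) + 3e^(2t)cos(5t)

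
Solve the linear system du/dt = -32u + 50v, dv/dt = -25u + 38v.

u(t) = K_1e^(3t)sin(5t) - 3K_1e^(3t)cos(5t) - 3K_2e^(3t)sin(5t) - K_2e^(3t)cos(5t), v(t) = K_1e^(3t)sin(5t) - 2K_1e^(3t)cos(5t) - 2K_2e^(3t)sin(5t) - K_2e^(3t)cos(5t)

Coefficient matrix A = [[-32, 50], [-25, 38]].
Characteristic polynomial det(A - λI) = λ^2 - 6λ + 34 = 0.
Eigenvalues λ = 3 ± 5i (complex conjugate pair).
For λ=3+5i: an eigenvector is (-3,-2) - i(1,1) = (-3 - i, -2 - i).
A real fundamental pair from Re and Im of e^((3+5i)t)v: X_1 = e^(3t)(cos(5t)·(-3,-2) + sin(5t)·(1,1)), X_2 = e^(3t)(sin(5t)·(-3,-2) - cos(5t)·(1,1)).
General solution: K_1X_1 + K_2X_2.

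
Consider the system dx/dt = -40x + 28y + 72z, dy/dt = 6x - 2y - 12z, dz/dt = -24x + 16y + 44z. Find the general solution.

Coefficient matrix A = [[-40, 28, 72], [6, -2, -12], [-24, 16, 44]].
det(A - λI) = 0 gives eigenvalues λ = -4, 2, 4.
For λ=-4: eigenvector (2,0,1).
For λ=2: eigenvector (2,3,0).
For λ=4: eigenvector (1,-1,1).
General solution: c_1e^(-4t)(2,0,1) + c_2e^(2t)(2,3,0) + c_3e^(4t)(1,-1,1).

x(t) = 2c_1e^(-4t) + 2c_2e^(2t) + c_3e^(4t), y(t) = 3c_2e^(2t) - c_3e^(4t), z(t) = c_1e^(-4t) + c_3e^(4t)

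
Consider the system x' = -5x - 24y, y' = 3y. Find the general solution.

Coefficient matrix A = [[-5, -24], [0, 3]].
Characteristic polynomial det(A - λI) = λ^2 + 2λ - 15 = 0.
Eigenvalues λ = 3, -5.
For λ=3: (A-λI) row 1 is [-8, -24], so an eigenvector is (3, -1).
For λ=-5: (A-λI) row 1 is [0, -24], so an eigenvector is (1, 0).
General solution: K_1e^(3t)(3,-1) + K_2e^(-5t)(1,0).

x(t) = 3K_1e^(3t) + K_2e^(-5t), y(t) = -K_1e^(3t)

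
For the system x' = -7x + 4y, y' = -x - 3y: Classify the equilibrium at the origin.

A = [[-7,4],[-1,-3]]; det(A-λI) = λ^2 + 10λ + 25.
repeated λ = -5 with a single eigenvector.

stable improper node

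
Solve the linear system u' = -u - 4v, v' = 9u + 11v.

Coefficient matrix A = [[-1, -4], [9, 11]].
Characteristic polynomial det(A - λI) = λ^2 - 10λ + 25 = 0.
Single eigenvalue λ = 5 with algebraic multiplicity 2.
Eigenvector v = (-2,3); generalized eigenvector w with (A-λI)w=v is (1,-1).
General solution: e^(5t)[K_1·v + K_2·(t·v + w)].

u(t) = -2K_1e^(5t) - 2K_2te^(5t) + K_2e^(5t), v(t) = 3K_1e^(5t) + 3K_2te^(5t) - K_2e^(5t)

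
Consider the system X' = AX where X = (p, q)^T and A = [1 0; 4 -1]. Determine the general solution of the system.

Coefficient matrix A = [[1, 0], [4, -1]].
Characteristic polynomial det(A - λI) = λ^2 - 1 = 0.
Eigenvalues λ = 1, -1.
For λ=1: (A-λI) row 2 is [4, -2], so an eigenvector is (-1, -2).
For λ=-1: (A-λI) row 1 is [2, 0], so an eigenvector is (0, 1).
General solution: K_1e^(t)(-1,-2) + K_2e^(-t)(0,1).

p(t) = -K_1e^(t), q(t) = -2K_1e^(t) + K_2e^(-t)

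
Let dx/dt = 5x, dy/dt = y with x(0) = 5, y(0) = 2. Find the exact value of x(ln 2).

160

A = [[5,0],[0,1]]; eigenvalues λ = 1, 5.
Eigenvectors: (0,-1) for λ=1, (1,0) for λ=5.
From the initial condition, c_1 = -2, c_2 = 5.
x(ln 2) = (-2)(2^1)(0) + (5)(2^5)(1) = 160.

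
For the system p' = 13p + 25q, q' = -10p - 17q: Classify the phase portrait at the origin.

stable spiral

A = [[13,25],[-10,-17]]; det(A-λI) = λ^2 + 4λ + 29.
λ = -2 ± 5i: negative real part.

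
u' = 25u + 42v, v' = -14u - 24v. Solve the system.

u(t) = -3K_1e^(-3t) + 2K_2e^(4t), v(t) = 2K_1e^(-3t) - K_2e^(4t)

Coefficient matrix A = [[25, 42], [-14, -24]].
Characteristic polynomial det(A - λI) = λ^2 - λ - 12 = 0.
Eigenvalues λ = -3, 4.
For λ=-3: (A-λI) row 1 is [28, 42], so an eigenvector is (-3, 2).
For λ=4: (A-λI) row 1 is [21, 42], so an eigenvector is (2, -1).
General solution: K_1e^(-3t)(-3,2) + K_2e^(4t)(2,-1).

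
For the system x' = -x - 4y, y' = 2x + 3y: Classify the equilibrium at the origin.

unstable spiral

A = [[-1,-4],[2,3]]; det(A-λI) = λ^2 - 2λ + 5.
λ = 1 ± 2i: positive real part.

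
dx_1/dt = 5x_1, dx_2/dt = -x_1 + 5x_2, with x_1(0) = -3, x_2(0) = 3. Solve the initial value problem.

Coefficient matrix A = [[5, 0], [-1, 5]].
Characteristic polynomial det(A - λI) = λ^2 - 10λ + 25 = 0.
Single eigenvalue λ = 5 with algebraic multiplicity 2.
Eigenvector v = (0,1); generalized eigenvector w with (A-λI)w=v is (-1,-1).
General solution: e^(5t)[c_1·v + c_2·(t·v + w)].
Applying x_1(0)=-3, x_2(0)=3 gives c_1=6, c_2=3.

x_1(t) = -3e^(5t), x_2(t) = 3te^(5t) + 3e^(5t)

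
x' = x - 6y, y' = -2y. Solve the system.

Coefficient matrix A = [[1, -6], [0, -2]].
Characteristic polynomial det(A - λI) = λ^2 + λ - 2 = 0.
Eigenvalues λ = 1, -2.
For λ=1: (A-λI) row 1 is [0, -6], so an eigenvector is (-1, 0).
For λ=-2: (A-λI) row 1 is [3, -6], so an eigenvector is (2, 1).
General solution: c_1e^(t)(-1,0) + c_2e^(-2t)(2,1).

x(t) = -c_1e^(t) + 2c_2e^(-2t), y(t) = c_2e^(-2t)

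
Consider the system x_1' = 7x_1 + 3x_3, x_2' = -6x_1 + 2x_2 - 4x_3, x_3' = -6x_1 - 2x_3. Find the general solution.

Coefficient matrix A = [[7, 0, 3], [-6, 2, -4], [-6, 0, -2]].
det(A - λI) = 0 gives eigenvalues λ = 1, 2, 4.
For λ=1: eigenvector (-1,2,2).
For λ=2: eigenvector (0,1,0).
For λ=4: eigenvector (-1,1,1).
General solution: K_1e^(t)(-1,2,2) + K_2e^(2t)(0,1,0) + K_3e^(4t)(-1,1,1).

x_1(t) = -K_1e^(t) - K_3e^(4t), x_2(t) = 2K_1e^(t) + K_2e^(2t) + K_3e^(4t), x_3(t) = 2K_1e^(t) + K_3e^(4t)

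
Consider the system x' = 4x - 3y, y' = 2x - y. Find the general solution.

x(t) = 3C_1e^(2t) - C_2e^(t), y(t) = 2C_1e^(2t) - C_2e^(t)

Coefficient matrix A = [[4, -3], [2, -1]].
Characteristic polynomial det(A - λI) = λ^2 - 3λ + 2 = 0.
Eigenvalues λ = 2, 1.
For λ=2: (A-λI) row 1 is [2, -3], so an eigenvector is (3, 2).
For λ=1: (A-λI) row 1 is [3, -3], so an eigenvector is (-1, -1).
General solution: C_1e^(2t)(3,2) + C_2e^(t)(-1,-1).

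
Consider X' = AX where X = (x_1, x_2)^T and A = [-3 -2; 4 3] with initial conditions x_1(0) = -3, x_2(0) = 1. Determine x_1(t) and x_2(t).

x_1(t) = 2e^(t) - 5e^(-t), x_2(t) = -4e^(t) + 5e^(-t)

Coefficient matrix A = [[-3, -2], [4, 3]].
Characteristic polynomial det(A - λI) = λ^2 - 1 = 0.
Eigenvalues λ = -1, 1.
For λ=-1: (A-λI) row 1 is [-2, -2], so an eigenvector is (1, -1).
For λ=1: (A-λI) row 1 is [-4, -2], so an eigenvector is (1, -2).
General solution: C_1e^(-t)(1,-1) + C_2e^(t)(1,-2).
Applying x_1(0)=-3, x_2(0)=1 gives C_1=-5, C_2=2.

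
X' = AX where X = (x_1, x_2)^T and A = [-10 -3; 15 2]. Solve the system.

Coefficient matrix A = [[-10, -3], [15, 2]].
Characteristic polynomial det(A - λI) = λ^2 + 8λ + 25 = 0.
Eigenvalues λ = -4 ± 3i (complex conjugate pair).
For λ=-4+3i: an eigenvector is (0,1) - i(-1,2) = (0 + i, 1 - 2i).
A real fundamental pair from Re and Im of e^((-4+3i)t)v: X_1 = e^(-4t)(cos(3t)·(0,1) + sin(3t)·(-1,2)), X_2 = e^(-4t)(sin(3t)·(0,1) - cos(3t)·(-1,2)).
General solution: c_1X_1 + c_2X_2.

x_1(t) = -c_1e^(-4t)sin(3t) + c_2e^(-4t)cos(3t), x_2(t) = 2c_1e^(-4t)sin(3t) + c_1e^(-4t)cos(3t) + c_2e^(-4t)sin(3t) - 2c_2e^(-4t)cos(3t)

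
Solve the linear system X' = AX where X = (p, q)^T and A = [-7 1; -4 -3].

p(t) = K_1e^(-5t) + K_2te^(-5t) - K_2e^(-5t), q(t) = 2K_1e^(-5t) + 2K_2te^(-5t) - K_2e^(-5t)

Coefficient matrix A = [[-7, 1], [-4, -3]].
Characteristic polynomial det(A - λI) = λ^2 + 10λ + 25 = 0.
Single eigenvalue λ = -5 with algebraic multiplicity 2.
Eigenvector v = (1,2); generalized eigenvector w with (A-λI)w=v is (-1,-1).
General solution: e^(-5t)[K_1·v + K_2·(t·v + w)].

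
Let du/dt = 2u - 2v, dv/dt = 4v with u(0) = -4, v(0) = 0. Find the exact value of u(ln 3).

A = [[2,-2],[0,4]]; eigenvalues λ = 2, 4.
Eigenvectors: (1,0) for λ=2, (1,-1) for λ=4.
From the initial condition, c_1 = -4, c_2 = 0.
u(ln 3) = (-4)(3^2)(1) + (0)(3^4)(1) = -36.

-36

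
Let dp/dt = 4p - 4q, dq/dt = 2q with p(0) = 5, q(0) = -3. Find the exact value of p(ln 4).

A = [[4,-4],[0,2]]; eigenvalues λ = 2, 4.
Eigenvectors: (-2,-1) for λ=2, (1,0) for λ=4.
From the initial condition, c_1 = 3, c_2 = 11.
p(ln 4) = (3)(4^2)(-2) + (11)(4^4)(1) = 2720.

2720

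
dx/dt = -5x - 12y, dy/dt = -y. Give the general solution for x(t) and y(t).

x(t) = -3K_1e^(-t) + K_2e^(-5t), y(t) = K_1e^(-t)

Coefficient matrix A = [[-5, -12], [0, -1]].
Characteristic polynomial det(A - λI) = λ^2 + 6λ + 5 = 0.
Eigenvalues λ = -1, -5.
For λ=-1: (A-λI) row 1 is [-4, -12], so an eigenvector is (-3, 1).
For λ=-5: (A-λI) row 1 is [0, -12], so an eigenvector is (1, 0).
General solution: K_1e^(-t)(-3,1) + K_2e^(-5t)(1,0).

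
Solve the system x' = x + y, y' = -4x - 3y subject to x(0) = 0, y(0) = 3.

Coefficient matrix A = [[1, 1], [-4, -3]].
Characteristic polynomial det(A - λI) = λ^2 + 2λ + 1 = 0.
Single eigenvalue λ = -1 with algebraic multiplicity 2.
Eigenvector v = (-1,2); generalized eigenvector w with (A-λI)w=v is (0,-1).
General solution: e^(-t)[c_1·v + c_2·(t·v + w)].
Applying x(0)=0, y(0)=3 gives c_1=0, c_2=-3.

x(t) = 3te^(-t), y(t) = -6te^(-t) + 3e^(-t)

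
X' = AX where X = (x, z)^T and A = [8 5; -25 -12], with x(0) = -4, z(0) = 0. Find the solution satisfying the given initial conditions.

Coefficient matrix A = [[8, 5], [-25, -12]].
Characteristic polynomial det(A - λI) = λ^2 + 4λ + 29 = 0.
Eigenvalues λ = -2 ± 5i (complex conjugate pair).
For λ=-2+5i: an eigenvector is (0,1) - i(1,-2) = (0 - i, 1 + 2i).
A real fundamental pair from Re and Im of e^((-2+5i)t)v: X_1 = e^(-2t)(cos(5t)·(0,1) + sin(5t)·(1,-2)), X_2 = e^(-2t)(sin(5t)·(0,1) - cos(5t)·(1,-2)).
General solution: C_1X_1 + C_2X_2.
Applying x(0)=-4, z(0)=0 gives C_1=-8, C_2=4.

x(t) = -8e^(-2t)sin(5t) - 4e^(-2t)cos(5t), z(t) = 20e^(-2t)sin(5t)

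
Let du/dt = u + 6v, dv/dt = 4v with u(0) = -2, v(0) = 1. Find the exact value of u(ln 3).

A = [[1,6],[0,4]]; eigenvalues λ = 4, 1.
Eigenvectors: (2,1) for λ=4, (-1,0) for λ=1.
From the initial condition, c_1 = 1, c_2 = 4.
u(ln 3) = (1)(3^4)(2) + (4)(3^1)(-1) = 150.

150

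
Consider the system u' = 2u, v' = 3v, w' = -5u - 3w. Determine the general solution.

u(t) = C_3e^(2t), v(t) = C_2e^(3t), w(t) = C_1e^(-3t) - C_3e^(2t)

Coefficient matrix A = [[2, 0, 0], [0, 3, 0], [-5, 0, -3]].
det(A - λI) = 0 gives eigenvalues λ = -3, 3, 2.
For λ=-3: eigenvector (0,0,1).
For λ=3: eigenvector (0,1,0).
For λ=2: eigenvector (1,0,-1).
General solution: C_1e^(-3t)(0,0,1) + C_2e^(3t)(0,1,0) + C_3e^(2t)(1,0,-1).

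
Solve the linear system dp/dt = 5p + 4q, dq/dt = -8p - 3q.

Coefficient matrix A = [[5, 4], [-8, -3]].
Characteristic polynomial det(A - λI) = λ^2 - 2λ + 17 = 0.
Eigenvalues λ = 1 ± 4i (complex conjugate pair).
For λ=1+4i: an eigenvector is (-1,1) - i(0,1) = (-1, 1 - i).
A real fundamental pair from Re and Im of e^((1+4i)t)v: X_1 = e^(t)(cos(4t)·(-1,1) + sin(4t)·(0,1)), X_2 = e^(t)(sin(4t)·(-1,1) - cos(4t)·(0,1)).
General solution: c_1X_1 + c_2X_2.

p(t) = -c_1e^(t)cos(4t) - c_2e^(t)sin(4t), q(t) = c_1e^(t)sin(4t) + c_1e^(t)cos(4t) + c_2e^(t)sin(4t) - c_2e^(t)cos(4t)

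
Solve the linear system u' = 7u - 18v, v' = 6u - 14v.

u(t) = -2c_1e^(-2t) - 3c_2e^(-5t), v(t) = -c_1e^(-2t) - 2c_2e^(-5t)

Coefficient matrix A = [[7, -18], [6, -14]].
Characteristic polynomial det(A - λI) = λ^2 + 7λ + 10 = 0.
Eigenvalues λ = -2, -5.
For λ=-2: (A-λI) row 1 is [9, -18], so an eigenvector is (-2, -1).
For λ=-5: (A-λI) row 1 is [12, -18], so an eigenvector is (-3, -2).
General solution: c_1e^(-2t)(-2,-1) + c_2e^(-5t)(-3,-2).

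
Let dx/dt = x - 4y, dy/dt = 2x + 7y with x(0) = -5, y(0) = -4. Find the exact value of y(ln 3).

A = [[1,-4],[2,7]]; eigenvalues λ = 3, 5.
Eigenvectors: (-2,1) for λ=3, (1,-1) for λ=5.
From the initial condition, c_1 = 9, c_2 = 13.
y(ln 3) = (9)(3^3)(1) + (13)(3^5)(-1) = -2916.

-2916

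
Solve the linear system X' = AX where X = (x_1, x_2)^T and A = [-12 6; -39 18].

Coefficient matrix A = [[-12, 6], [-39, 18]].
Characteristic polynomial det(A - λI) = λ^2 - 6λ + 18 = 0.
Eigenvalues λ = 3 ± 3i (complex conjugate pair).
For λ=3+3i: an eigenvector is (-1,-3) - i(-1,-2) = (-1 + i, -3 + 2i).
A real fundamental pair from Re and Im of e^((3+3i)t)v: X_1 = e^(3t)(cos(3t)·(-1,-3) + sin(3t)·(-1,-2)), X_2 = e^(3t)(sin(3t)·(-1,-3) - cos(3t)·(-1,-2)).
General solution: c_1X_1 + c_2X_2.

x_1(t) = -c_1e^(3t)sin(3t) - c_1e^(3t)cos(3t) - c_2e^(3t)sin(3t) + c_2e^(3t)cos(3t), x_2(t) = -2c_1e^(3t)sin(3t) - 3c_1e^(3t)cos(3t) - 3c_2e^(3t)sin(3t) + 2c_2e^(3t)cos(3t)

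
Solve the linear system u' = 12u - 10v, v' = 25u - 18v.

Coefficient matrix A = [[12, -10], [25, -18]].
Characteristic polynomial det(A - λI) = λ^2 + 6λ + 34 = 0.
Eigenvalues λ = -3 ± 5i (complex conjugate pair).
For λ=-3+5i: an eigenvector is (-1,-1) - i(-1,-2) = (-1 + i, -1 + 2i).
A real fundamental pair from Re and Im of e^((-3+5i)t)v: X_1 = e^(-3t)(cos(5t)·(-1,-1) + sin(5t)·(-1,-2)), X_2 = e^(-3t)(sin(5t)·(-1,-1) - cos(5t)·(-1,-2)).
General solution: K_1X_1 + K_2X_2.

u(t) = -K_1e^(-3t)sin(5t) - K_1e^(-3t)cos(5t) - K_2e^(-3t)sin(5t) + K_2e^(-3t)cos(5t), v(t) = -2K_1e^(-3t)sin(5t) - K_1e^(-3t)cos(5t) - K_2e^(-3t)sin(5t) + 2K_2e^(-3t)cos(5t)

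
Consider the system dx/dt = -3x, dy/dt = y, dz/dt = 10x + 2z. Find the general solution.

x(t) = c_1e^(-3t), y(t) = c_3e^(t), z(t) = -2c_1e^(-3t) + c_2e^(2t)

Coefficient matrix A = [[-3, 0, 0], [0, 1, 0], [10, 0, 2]].
det(A - λI) = 0 gives eigenvalues λ = -3, 2, 1.
For λ=-3: eigenvector (1,0,-2).
For λ=2: eigenvector (0,0,1).
For λ=1: eigenvector (0,1,0).
General solution: c_1e^(-3t)(1,0,-2) + c_2e^(2t)(0,0,1) + c_3e^(t)(0,1,0).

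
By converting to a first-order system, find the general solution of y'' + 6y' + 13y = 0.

Let x_1 = y, x_2 = y'. Then x_1' = x_2 and x_2' = -13x_1 - 6x_2.
A = [[0,1],[-13,-6]]; det(A-λI) = λ^2 + 6λ + 13.
Eigenvalues λ = -3 ± 2i.

y(t) = c_1e^(-3t)cos(2t) + c_2e^(-3t)sin(2t)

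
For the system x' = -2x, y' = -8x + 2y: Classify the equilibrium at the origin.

saddle

A = [[-2,0],[-8,2]]; det(A-λI) = λ^2 - 4.
λ = -2, 2: opposite signs.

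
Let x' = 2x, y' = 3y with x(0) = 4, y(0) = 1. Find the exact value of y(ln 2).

8

A = [[2,0],[0,3]]; eigenvalues λ = 3, 2.
Eigenvectors: (0,-1) for λ=3, (1,0) for λ=2.
From the initial condition, c_1 = -1, c_2 = 4.
y(ln 2) = (-1)(2^3)(-1) + (4)(2^2)(0) = 8.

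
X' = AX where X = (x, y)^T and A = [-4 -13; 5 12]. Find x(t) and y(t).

x(t) = -2K_1e^(4t)sin(t) - 3K_1e^(4t)cos(t) - 3K_2e^(4t)sin(t) + 2K_2e^(4t)cos(t), y(t) = K_1e^(4t)sin(t) + 2K_1e^(4t)cos(t) + 2K_2e^(4t)sin(t) - K_2e^(4t)cos(t)

Coefficient matrix A = [[-4, -13], [5, 12]].
Characteristic polynomial det(A - λI) = λ^2 - 8λ + 17 = 0.
Eigenvalues λ = 4 ± i (complex conjugate pair).
For λ=4+i: an eigenvector is (-3,2) - i(-2,1) = (-3 + 2i, 2 - i).
A real fundamental pair from Re and Im of e^((4+i)t)v: X_1 = e^(4t)(cos(t)·(-3,2) + sin(t)·(-2,1)), X_2 = e^(4t)(sin(t)·(-3,2) - cos(t)·(-2,1)).
General solution: K_1X_1 + K_2X_2.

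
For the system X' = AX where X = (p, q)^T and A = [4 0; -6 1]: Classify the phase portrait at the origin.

A = [[4,0],[-6,1]]; det(A-λI) = λ^2 - 5λ + 4.
λ = 1, 4: both positive.

unstable node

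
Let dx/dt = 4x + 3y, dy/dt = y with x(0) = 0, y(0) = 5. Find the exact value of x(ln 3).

A = [[4,3],[0,1]]; eigenvalues λ = 1, 4.
Eigenvectors: (-1,1) for λ=1, (1,0) for λ=4.
From the initial condition, c_1 = 5, c_2 = 5.
x(ln 3) = (5)(3^1)(-1) + (5)(3^4)(1) = 390.

390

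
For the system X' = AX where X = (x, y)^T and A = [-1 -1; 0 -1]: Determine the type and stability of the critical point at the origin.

A = [[-1,-1],[0,-1]]; det(A-λI) = λ^2 + 2λ + 1.
repeated λ = -1 with a single eigenvector.

stable improper node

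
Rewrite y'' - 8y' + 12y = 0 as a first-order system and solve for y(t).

y(t) = C_1e^(6t) + C_2e^(2t)

Let x_1 = y, x_2 = y'. Then x_1' = x_2 and x_2' = -12x_1 + 8x_2.
A = [[0,1],[-12,8]]; det(A-λI) = λ^2 - 8λ + 12.
Eigenvalues λ = 6, 2 with eigenvectors (1,6), (1,2).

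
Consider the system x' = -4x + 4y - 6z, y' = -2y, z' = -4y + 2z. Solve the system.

Coefficient matrix A = [[-4, 4, -6], [0, -2, 0], [0, -4, 2]].
det(A - λI) = 0 gives eigenvalues λ = -4, -2, 2.
For λ=-4: eigenvector (1,0,0).
For λ=-2: eigenvector (1,-1,-1).
For λ=2: eigenvector (-1,0,1).
General solution: c_1e^(-4t)(1,0,0) + c_2e^(-2t)(1,-1,-1) + c_3e^(2t)(-1,0,1).

x(t) = c_1e^(-4t) + c_2e^(-2t) - c_3e^(2t), y(t) = -c_2e^(-2t), z(t) = -c_2e^(-2t) + c_3e^(2t)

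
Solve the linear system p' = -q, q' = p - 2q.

p(t) = -c_1e^(-t) - c_2te^(-t) - 3c_2e^(-t), q(t) = -c_1e^(-t) - c_2te^(-t) - 2c_2e^(-t)

Coefficient matrix A = [[0, -1], [1, -2]].
Characteristic polynomial det(A - λI) = λ^2 + 2λ + 1 = 0.
Single eigenvalue λ = -1 with algebraic multiplicity 2.
Eigenvector v = (-1,-1); generalized eigenvector w with (A-λI)w=v is (-3,-2).
General solution: e^(-t)[c_1·v + c_2·(t·v + w)].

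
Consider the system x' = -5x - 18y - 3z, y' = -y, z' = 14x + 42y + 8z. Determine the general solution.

x(t) = K_1e^(t) + 6K_2e^(-t) - 3K_3e^(2t), y(t) = K_2e^(-t), z(t) = -2K_1e^(t) - 14K_2e^(-t) + 7K_3e^(2t)

Coefficient matrix A = [[-5, -18, -3], [0, -1, 0], [14, 42, 8]].
det(A - λI) = 0 gives eigenvalues λ = 1, -1, 2.
For λ=1: eigenvector (1,0,-2).
For λ=-1: eigenvector (6,1,-14).
For λ=2: eigenvector (-3,0,7).
General solution: K_1e^(t)(1,0,-2) + K_2e^(-t)(6,1,-14) + K_3e^(2t)(-3,0,7).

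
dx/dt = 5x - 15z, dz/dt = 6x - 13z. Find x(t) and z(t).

x(t) = -c_1e^(-4t)sin(3t) - 2c_1e^(-4t)cos(3t) - 2c_2e^(-4t)sin(3t) + c_2e^(-4t)cos(3t), z(t) = -c_1e^(-4t)sin(3t) - c_1e^(-4t)cos(3t) - c_2e^(-4t)sin(3t) + c_2e^(-4t)cos(3t)

Coefficient matrix A = [[5, -15], [6, -13]].
Characteristic polynomial det(A - λI) = λ^2 + 8λ + 25 = 0.
Eigenvalues λ = -4 ± 3i (complex conjugate pair).
For λ=-4+3i: an eigenvector is (-2,-1) - i(-1,-1) = (-2 + i, -1 + i).
A real fundamental pair from Re and Im of e^((-4+3i)t)v: X_1 = e^(-4t)(cos(3t)·(-2,-1) + sin(3t)·(-1,-1)), X_2 = e^(-4t)(sin(3t)·(-2,-1) - cos(3t)·(-1,-1)).
General solution: c_1X_1 + c_2X_2.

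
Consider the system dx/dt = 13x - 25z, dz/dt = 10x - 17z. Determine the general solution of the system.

Coefficient matrix A = [[13, -25], [10, -17]].
Characteristic polynomial det(A - λI) = λ^2 + 4λ + 29 = 0.
Eigenvalues λ = -2 ± 5i (complex conjugate pair).
For λ=-2+5i: an eigenvector is (-2,-1) - i(-1,-1) = (-2 + i, -1 + i).
A real fundamental pair from Re and Im of e^((-2+5i)t)v: X_1 = e^(-2t)(cos(5t)·(-2,-1) + sin(5t)·(-1,-1)), X_2 = e^(-2t)(sin(5t)·(-2,-1) - cos(5t)·(-1,-1)).
General solution: c_1X_1 + c_2X_2.

x(t) = -c_1e^(-2t)sin(5t) - 2c_1e^(-2t)cos(5t) - 2c_2e^(-2t)sin(5t) + c_2e^(-2t)cos(5t), z(t) = -c_1e^(-2t)sin(5t) - c_1e^(-2t)cos(5t) - c_2e^(-2t)sin(5t) + c_2e^(-2t)cos(5t)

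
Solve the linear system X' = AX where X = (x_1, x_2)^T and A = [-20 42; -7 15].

x_1(t) = 2K_1e^(t) + 3K_2e^(-6t), x_2(t) = K_1e^(t) + K_2e^(-6t)

Coefficient matrix A = [[-20, 42], [-7, 15]].
Characteristic polynomial det(A - λI) = λ^2 + 5λ - 6 = 0.
Eigenvalues λ = 1, -6.
For λ=1: (A-λI) row 1 is [-21, 42], so an eigenvector is (2, 1).
For λ=-6: (A-λI) row 1 is [-14, 42], so an eigenvector is (3, 1).
General solution: K_1e^(t)(2,1) + K_2e^(-6t)(3,1).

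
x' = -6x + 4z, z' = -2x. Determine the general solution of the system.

Coefficient matrix A = [[-6, 4], [-2, 0]].
Characteristic polynomial det(A - λI) = λ^2 + 6λ + 8 = 0.
Eigenvalues λ = -2, -4.
For λ=-2: (A-λI) row 1 is [-4, 4], so an eigenvector is (1, 1).
For λ=-4: (A-λI) row 1 is [-2, 4], so an eigenvector is (-2, -1).
General solution: K_1e^(-2t)(1,1) + K_2e^(-4t)(-2,-1).

x(t) = K_1e^(-2t) - 2K_2e^(-4t), z(t) = K_1e^(-2t) - K_2e^(-4t)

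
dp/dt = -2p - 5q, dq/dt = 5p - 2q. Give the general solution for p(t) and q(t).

Coefficient matrix A = [[-2, -5], [5, -2]].
Characteristic polynomial det(A - λI) = λ^2 + 4λ + 29 = 0.
Eigenvalues λ = -2 ± 5i (complex conjugate pair).
For λ=-2+5i: an eigenvector is (0,-1) - i(1,0) = (0 - i, -1).
A real fundamental pair from Re and Im of e^((-2+5i)t)v: X_1 = e^(-2t)(cos(5t)·(0,-1) + sin(5t)·(1,0)), X_2 = e^(-2t)(sin(5t)·(0,-1) - cos(5t)·(1,0)).
General solution: K_1X_1 + K_2X_2.

p(t) = K_1e^(-2t)sin(5t) - K_2e^(-2t)cos(5t), q(t) = -K_1e^(-2t)cos(5t) - K_2e^(-2t)sin(5t)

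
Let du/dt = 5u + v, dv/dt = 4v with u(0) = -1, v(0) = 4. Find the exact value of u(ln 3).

405

A = [[5,1],[0,4]]; eigenvalues λ = 4, 5.
Eigenvectors: (1,-1) for λ=4, (1,0) for λ=5.
From the initial condition, c_1 = -4, c_2 = 3.
u(ln 3) = (-4)(3^4)(1) + (3)(3^5)(1) = 405.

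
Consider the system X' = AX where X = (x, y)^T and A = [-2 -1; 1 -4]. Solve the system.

x(t) = C_1e^(-3t) + C_2te^(-3t) - 2C_2e^(-3t), y(t) = C_1e^(-3t) + C_2te^(-3t) - 3C_2e^(-3t)

Coefficient matrix A = [[-2, -1], [1, -4]].
Characteristic polynomial det(A - λI) = λ^2 + 6λ + 9 = 0.
Single eigenvalue λ = -3 with algebraic multiplicity 2.
Eigenvector v = (1,1); generalized eigenvector w with (A-λI)w=v is (-2,-3).
General solution: e^(-3t)[C_1·v + C_2·(t·v + w)].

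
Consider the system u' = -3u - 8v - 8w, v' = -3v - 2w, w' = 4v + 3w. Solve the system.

u(t) = c_1e^(-3t) - 2c_3e^(t), v(t) = -c_2e^(-t) - c_3e^(t), w(t) = c_2e^(-t) + 2c_3e^(t)

Coefficient matrix A = [[-3, -8, -8], [0, -3, -2], [0, 4, 3]].
det(A - λI) = 0 gives eigenvalues λ = -3, -1, 1.
For λ=-3: eigenvector (1,0,0).
For λ=-1: eigenvector (0,-1,1).
For λ=1: eigenvector (-2,-1,2).
General solution: c_1e^(-3t)(1,0,0) + c_2e^(-t)(0,-1,1) + c_3e^(t)(-2,-1,2).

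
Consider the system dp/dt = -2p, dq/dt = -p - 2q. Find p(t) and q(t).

p(t) = -C_2e^(-2t), q(t) = C_1e^(-2t) + C_2te^(-2t) - C_2e^(-2t)

Coefficient matrix A = [[-2, 0], [-1, -2]].
Characteristic polynomial det(A - λI) = λ^2 + 4λ + 4 = 0.
Single eigenvalue λ = -2 with algebraic multiplicity 2.
Eigenvector v = (0,1); generalized eigenvector w with (A-λI)w=v is (-1,-1).
General solution: e^(-2t)[C_1·v + C_2·(t·v + w)].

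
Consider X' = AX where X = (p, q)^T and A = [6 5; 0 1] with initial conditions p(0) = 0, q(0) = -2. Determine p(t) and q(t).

Coefficient matrix A = [[6, 5], [0, 1]].
Characteristic polynomial det(A - λI) = λ^2 - 7λ + 6 = 0.
Eigenvalues λ = 6, 1.
For λ=6: (A-λI) row 1 is [0, 5], so an eigenvector is (1, 0).
For λ=1: (A-λI) row 1 is [5, 5], so an eigenvector is (1, -1).
General solution: K_1e^(6t)(1,0) + K_2e^(t)(1,-1).
Applying p(0)=0, q(0)=-2 gives K_1=-2, K_2=2.

p(t) = -2e^(6t) + 2e^(t), q(t) = -2e^(t)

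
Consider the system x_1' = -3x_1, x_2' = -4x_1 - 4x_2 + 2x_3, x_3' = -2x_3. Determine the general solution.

Coefficient matrix A = [[-3, 0, 0], [-4, -4, 2], [0, 0, -2]].
det(A - λI) = 0 gives eigenvalues λ = -3, -2, -4.
For λ=-3: eigenvector (1,-4,0).
For λ=-2: eigenvector (0,1,1).
For λ=-4: eigenvector (0,1,0).
General solution: c_1e^(-3t)(1,-4,0) + c_2e^(-2t)(0,1,1) + c_3e^(-4t)(0,1,0).

x_1(t) = c_1e^(-3t), x_2(t) = -4c_1e^(-3t) + c_2e^(-2t) + c_3e^(-4t), x_3(t) = c_2e^(-2t)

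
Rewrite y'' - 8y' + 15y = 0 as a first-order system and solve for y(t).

Let x_1 = y, x_2 = y'. Then x_1' = x_2 and x_2' = -15x_1 + 8x_2.
A = [[0,1],[-15,8]]; det(A-λI) = λ^2 - 8λ + 15.
Eigenvalues λ = 5, 3 with eigenvectors (1,5), (1,3).

y(t) = K_1e^(5t) + K_2e^(3t)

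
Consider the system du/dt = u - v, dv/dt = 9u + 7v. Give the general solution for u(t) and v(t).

u(t) = -K_1e^(4t) - K_2te^(4t), v(t) = 3K_1e^(4t) + 3K_2te^(4t) + K_2e^(4t)

Coefficient matrix A = [[1, -1], [9, 7]].
Characteristic polynomial det(A - λI) = λ^2 - 8λ + 16 = 0.
Single eigenvalue λ = 4 with algebraic multiplicity 2.
Eigenvector v = (-1,3); generalized eigenvector w with (A-λI)w=v is (0,1).
General solution: e^(4t)[K_1·v + K_2·(t·v + w)].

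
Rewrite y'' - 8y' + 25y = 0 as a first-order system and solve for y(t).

Let x_1 = y, x_2 = y'. Then x_1' = x_2 and x_2' = -25x_1 + 8x_2.
A = [[0,1],[-25,8]]; det(A-λI) = λ^2 - 8λ + 25.
Eigenvalues λ = 4 ± 3i.

y(t) = c_1e^(4t)cos(3t) + c_2e^(4t)sin(3t)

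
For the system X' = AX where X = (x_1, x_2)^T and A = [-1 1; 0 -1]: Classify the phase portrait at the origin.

stable improper node

A = [[-1,1],[0,-1]]; det(A-λI) = λ^2 + 2λ + 1.
repeated λ = -1 with a single eigenvector.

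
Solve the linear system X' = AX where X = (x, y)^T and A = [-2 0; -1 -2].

x(t) = C_2e^(-2t), y(t) = -C_1e^(-2t) - C_2te^(-2t) + 3C_2e^(-2t)

Coefficient matrix A = [[-2, 0], [-1, -2]].
Characteristic polynomial det(A - λI) = λ^2 + 4λ + 4 = 0.
Single eigenvalue λ = -2 with algebraic multiplicity 2.
Eigenvector v = (0,-1); generalized eigenvector w with (A-λI)w=v is (1,3).
General solution: e^(-2t)[C_1·v + C_2·(t·v + w)].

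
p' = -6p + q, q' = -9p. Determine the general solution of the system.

Coefficient matrix A = [[-6, 1], [-9, 0]].
Characteristic polynomial det(A - λI) = λ^2 + 6λ + 9 = 0.
Single eigenvalue λ = -3 with algebraic multiplicity 2.
Eigenvector v = (1,3); generalized eigenvector w with (A-λI)w=v is (-1,-2).
General solution: e^(-3t)[K_1·v + K_2·(t·v + w)].

p(t) = K_1e^(-3t) + K_2te^(-3t) - K_2e^(-3t), q(t) = 3K_1e^(-3t) + 3K_2te^(-3t) - 2K_2e^(-3t)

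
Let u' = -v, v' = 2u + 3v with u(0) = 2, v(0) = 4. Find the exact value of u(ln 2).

A = [[0,-1],[2,3]]; eigenvalues λ = 2, 1.
Eigenvectors: (1,-2) for λ=2, (1,-1) for λ=1.
From the initial condition, c_1 = -6, c_2 = 8.
u(ln 2) = (-6)(2^2)(1) + (8)(2^1)(1) = -8.

-8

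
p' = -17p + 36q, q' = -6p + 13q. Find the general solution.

Coefficient matrix A = [[-17, 36], [-6, 13]].
Characteristic polynomial det(A - λI) = λ^2 + 4λ - 5 = 0.
Eigenvalues λ = -5, 1.
For λ=-5: (A-λI) row 1 is [-12, 36], so an eigenvector is (-3, -1).
For λ=1: (A-λI) row 1 is [-18, 36], so an eigenvector is (2, 1).
General solution: c_1e^(-5t)(-3,-1) + c_2e^(t)(2,1).

p(t) = -3c_1e^(-5t) + 2c_2e^(t), q(t) = -c_1e^(-5t) + c_2e^(t)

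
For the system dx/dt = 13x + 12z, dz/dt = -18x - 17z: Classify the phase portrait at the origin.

saddle

A = [[13,12],[-18,-17]]; det(A-λI) = λ^2 + 4λ - 5.
λ = 1, -5: opposite signs.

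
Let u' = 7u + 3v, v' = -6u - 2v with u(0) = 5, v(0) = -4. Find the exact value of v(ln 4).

-1528

A = [[7,3],[-6,-2]]; eigenvalues λ = 1, 4.
Eigenvectors: (-1,2) for λ=1, (-1,1) for λ=4.
From the initial condition, c_1 = 1, c_2 = -6.
v(ln 4) = (1)(4^1)(2) + (-6)(4^4)(1) = -1528.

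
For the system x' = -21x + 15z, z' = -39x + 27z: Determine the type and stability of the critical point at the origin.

A = [[-21,15],[-39,27]]; det(A-λI) = λ^2 - 6λ + 18.
λ = 3 ± 3i: positive real part.

unstable spiral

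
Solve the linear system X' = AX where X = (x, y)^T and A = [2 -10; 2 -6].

x(t) = -2c_1e^(-2t)sin(2t) - c_1e^(-2t)cos(2t) - c_2e^(-2t)sin(2t) + 2c_2e^(-2t)cos(2t), y(t) = -c_1e^(-2t)sin(2t) + c_2e^(-2t)cos(2t)

Coefficient matrix A = [[2, -10], [2, -6]].
Characteristic polynomial det(A - λI) = λ^2 + 4λ + 8 = 0.
Eigenvalues λ = -2 ± 2i (complex conjugate pair).
For λ=-2+2i: an eigenvector is (-1,0) - i(-2,-1) = (-1 + 2i, 0 + i).
A real fundamental pair from Re and Im of e^((-2+2i)t)v: X_1 = e^(-2t)(cos(2t)·(-1,0) + sin(2t)·(-2,-1)), X_2 = e^(-2t)(sin(2t)·(-1,0) - cos(2t)·(-2,-1)).
General solution: c_1X_1 + c_2X_2.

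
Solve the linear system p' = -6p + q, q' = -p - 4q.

p(t) = c_1e^(-5t) + c_2te^(-5t) + c_2e^(-5t), q(t) = c_1e^(-5t) + c_2te^(-5t) + 2c_2e^(-5t)

Coefficient matrix A = [[-6, 1], [-1, -4]].
Characteristic polynomial det(A - λI) = λ^2 + 10λ + 25 = 0.
Single eigenvalue λ = -5 with algebraic multiplicity 2.
Eigenvector v = (1,1); generalized eigenvector w with (A-λI)w=v is (1,2).
General solution: e^(-5t)[c_1·v + c_2·(t·v + w)].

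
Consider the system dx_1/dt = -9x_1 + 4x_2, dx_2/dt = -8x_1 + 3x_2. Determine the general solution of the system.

x_1(t) = K_1e^(-t) + K_2e^(-5t), x_2(t) = 2K_1e^(-t) + K_2e^(-5t)

Coefficient matrix A = [[-9, 4], [-8, 3]].
Characteristic polynomial det(A - λI) = λ^2 + 6λ + 5 = 0.
Eigenvalues λ = -1, -5.
For λ=-1: (A-λI) row 1 is [-8, 4], so an eigenvector is (1, 2).
For λ=-5: (A-λI) row 1 is [-4, 4], so an eigenvector is (1, 1).
General solution: K_1e^(-t)(1,2) + K_2e^(-5t)(1,1).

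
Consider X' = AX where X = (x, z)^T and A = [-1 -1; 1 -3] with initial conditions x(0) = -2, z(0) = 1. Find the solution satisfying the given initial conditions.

Coefficient matrix A = [[-1, -1], [1, -3]].
Characteristic polynomial det(A - λI) = λ^2 + 4λ + 4 = 0.
Single eigenvalue λ = -2 with algebraic multiplicity 2.
Eigenvector v = (-1,-1); generalized eigenvector w with (A-λI)w=v is (0,1).
General solution: e^(-2t)[c_1·v + c_2·(t·v + w)].
Applying x(0)=-2, z(0)=1 gives c_1=2, c_2=3.

x(t) = -3te^(-2t) - 2e^(-2t), z(t) = -3te^(-2t) + e^(-2t)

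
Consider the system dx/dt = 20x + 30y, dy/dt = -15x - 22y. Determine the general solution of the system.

x(t) = 3K_1e^(-t)sin(3t) - K_1e^(-t)cos(3t) - K_2e^(-t)sin(3t) - 3K_2e^(-t)cos(3t), y(t) = -2K_1e^(-t)sin(3t) + K_1e^(-t)cos(3t) + K_2e^(-t)sin(3t) + 2K_2e^(-t)cos(3t)

Coefficient matrix A = [[20, 30], [-15, -22]].
Characteristic polynomial det(A - λI) = λ^2 + 2λ + 10 = 0.
Eigenvalues λ = -1 ± 3i (complex conjugate pair).
For λ=-1+3i: an eigenvector is (-1,1) - i(3,-2) = (-1 - 3i, 1 + 2i).
A real fundamental pair from Re and Im of e^((-1+3i)t)v: X_1 = e^(-t)(cos(3t)·(-1,1) + sin(3t)·(3,-2)), X_2 = e^(-t)(sin(3t)·(-1,1) - cos(3t)·(3,-2)).
General solution: K_1X_1 + K_2X_2.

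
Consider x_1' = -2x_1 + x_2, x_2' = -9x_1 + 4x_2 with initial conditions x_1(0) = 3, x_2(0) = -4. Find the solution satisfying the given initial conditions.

Coefficient matrix A = [[-2, 1], [-9, 4]].
Characteristic polynomial det(A - λI) = λ^2 - 2λ + 1 = 0.
Single eigenvalue λ = 1 with algebraic multiplicity 2.
Eigenvector v = (-1,-3); generalized eigenvector w with (A-λI)w=v is (0,-1).
General solution: e^(t)[c_1·v + c_2·(t·v + w)].
Applying x_1(0)=3, x_2(0)=-4 gives c_1=-3, c_2=13.

x_1(t) = -13te^(t) + 3e^(t), x_2(t) = -39te^(t) - 4e^(t)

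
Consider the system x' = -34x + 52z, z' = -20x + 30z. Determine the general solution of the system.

Coefficient matrix A = [[-34, 52], [-20, 30]].
Characteristic polynomial det(A - λI) = λ^2 + 4λ + 20 = 0.
Eigenvalues λ = -2 ± 4i (complex conjugate pair).
For λ=-2+4i: an eigenvector is (-3,-2) - i(-2,-1) = (-3 + 2i, -2 + i).
A real fundamental pair from Re and Im of e^((-2+4i)t)v: X_1 = e^(-2t)(cos(4t)·(-3,-2) + sin(4t)·(-2,-1)), X_2 = e^(-2t)(sin(4t)·(-3,-2) - cos(4t)·(-2,-1)).
General solution: K_1X_1 + K_2X_2.

x(t) = -2K_1e^(-2t)sin(4t) - 3K_1e^(-2t)cos(4t) - 3K_2e^(-2t)sin(4t) + 2K_2e^(-2t)cos(4t), z(t) = -K_1e^(-2t)sin(4t) - 2K_1e^(-2t)cos(4t) - 2K_2e^(-2t)sin(4t) + K_2e^(-2t)cos(4t)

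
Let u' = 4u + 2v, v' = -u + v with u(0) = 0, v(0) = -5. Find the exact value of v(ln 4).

A = [[4,2],[-1,1]]; eigenvalues λ = 2, 3.
Eigenvectors: (-1,1) for λ=2, (2,-1) for λ=3.
From the initial condition, c_1 = -10, c_2 = -5.
v(ln 4) = (-10)(4^2)(1) + (-5)(4^3)(-1) = 160.

160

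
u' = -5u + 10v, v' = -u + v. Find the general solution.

Coefficient matrix A = [[-5, 10], [-1, 1]].
Characteristic polynomial det(A - λI) = λ^2 + 4λ + 5 = 0.
Eigenvalues λ = -2 ± i (complex conjugate pair).
For λ=-2+i: an eigenvector is (3,1) - i(1,0) = (3 - i, 1).
A real fundamental pair from Re and Im of e^((-2+i)t)v: X_1 = e^(-2t)(cos(t)·(3,1) + sin(t)·(1,0)), X_2 = e^(-2t)(sin(t)·(3,1) - cos(t)·(1,0)).
General solution: K_1X_1 + K_2X_2.

u(t) = K_1e^(-2t)sin(t) + 3K_1e^(-2t)cos(t) + 3K_2e^(-2t)sin(t) - K_2e^(-2t)cos(t), v(t) = K_1e^(-2t)cos(t) + K_2e^(-2t)sin(t)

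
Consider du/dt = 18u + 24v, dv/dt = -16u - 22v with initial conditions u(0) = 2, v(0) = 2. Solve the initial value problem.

u(t) = 12e^(2t) - 10e^(-6t), v(t) = -8e^(2t) + 10e^(-6t)

Coefficient matrix A = [[18, 24], [-16, -22]].
Characteristic polynomial det(A - λI) = λ^2 + 4λ - 12 = 0.
Eigenvalues λ = 2, -6.
For λ=2: (A-λI) row 1 is [16, 24], so an eigenvector is (3, -2).
For λ=-6: (A-λI) row 1 is [24, 24], so an eigenvector is (1, -1).
General solution: C_1e^(2t)(3,-2) + C_2e^(-6t)(1,-1).
Applying u(0)=2, v(0)=2 gives C_1=4, C_2=-10.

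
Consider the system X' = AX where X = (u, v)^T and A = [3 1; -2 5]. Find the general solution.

Coefficient matrix A = [[3, 1], [-2, 5]].
Characteristic polynomial det(A - λI) = λ^2 - 8λ + 17 = 0.
Eigenvalues λ = 4 ± i (complex conjugate pair).
For λ=4+i: an eigenvector is (1,1) - i(0,-1) = (1, 1 + i).
A real fundamental pair from Re and Im of e^((4+i)t)v: X_1 = e^(4t)(cos(t)·(1,1) + sin(t)·(0,-1)), X_2 = e^(4t)(sin(t)·(1,1) - cos(t)·(0,-1)).
General solution: c_1X_1 + c_2X_2.

u(t) = c_1e^(4t)cos(t) + c_2e^(4t)sin(t), v(t) = -c_1e^(4t)sin(t) + c_1e^(4t)cos(t) + c_2e^(4t)sin(t) + c_2e^(4t)cos(t)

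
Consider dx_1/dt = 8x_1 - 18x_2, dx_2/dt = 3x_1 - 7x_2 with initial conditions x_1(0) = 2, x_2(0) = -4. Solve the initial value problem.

x_1(t) = 30e^(2t) - 28e^(-t), x_2(t) = 10e^(2t) - 14e^(-t)

Coefficient matrix A = [[8, -18], [3, -7]].
Characteristic polynomial det(A - λI) = λ^2 - λ - 2 = 0.
Eigenvalues λ = 2, -1.
For λ=2: (A-λI) row 1 is [6, -18], so an eigenvector is (3, 1).
For λ=-1: (A-λI) row 1 is [9, -18], so an eigenvector is (-2, -1).
General solution: C_1e^(2t)(3,1) + C_2e^(-t)(-2,-1).
Applying x_1(0)=2, x_2(0)=-4 gives C_1=10, C_2=14.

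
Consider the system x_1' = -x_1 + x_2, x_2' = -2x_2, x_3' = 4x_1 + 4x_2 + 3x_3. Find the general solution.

x_1(t) = K_1e^(-2t) + K_2e^(-t), x_2(t) = -K_1e^(-2t), x_3(t) = -K_2e^(-t) + K_3e^(3t)

Coefficient matrix A = [[-1, 1, 0], [0, -2, 0], [4, 4, 3]].
det(A - λI) = 0 gives eigenvalues λ = -2, -1, 3.
For λ=-2: eigenvector (1,-1,0).
For λ=-1: eigenvector (1,0,-1).
For λ=3: eigenvector (0,0,1).
General solution: K_1e^(-2t)(1,-1,0) + K_2e^(-t)(1,0,-1) + K_3e^(3t)(0,0,1).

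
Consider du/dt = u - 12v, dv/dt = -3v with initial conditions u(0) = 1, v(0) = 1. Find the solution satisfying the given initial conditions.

u(t) = -2e^(t) + 3e^(-3t), v(t) = e^(-3t)

Coefficient matrix A = [[1, -12], [0, -3]].
Characteristic polynomial det(A - λI) = λ^2 + 2λ - 3 = 0.
Eigenvalues λ = -3, 1.
For λ=-3: (A-λI) row 1 is [4, -12], so an eigenvector is (3, 1).
For λ=1: (A-λI) row 1 is [0, -12], so an eigenvector is (-1, 0).
General solution: K_1e^(-3t)(3,1) + K_2e^(t)(-1,0).
Applying u(0)=1, v(0)=1 gives K_1=1, K_2=2.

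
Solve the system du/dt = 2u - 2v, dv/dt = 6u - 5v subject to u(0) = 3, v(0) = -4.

u(t) = 20e^(-t) - 17e^(-2t), v(t) = 30e^(-t) - 34e^(-2t)

Coefficient matrix A = [[2, -2], [6, -5]].
Characteristic polynomial det(A - λI) = λ^2 + 3λ + 2 = 0.
Eigenvalues λ = -1, -2.
For λ=-1: (A-λI) row 1 is [3, -2], so an eigenvector is (2, 3).
For λ=-2: (A-λI) row 1 is [4, -2], so an eigenvector is (-1, -2).
General solution: K_1e^(-t)(2,3) + K_2e^(-2t)(-1,-2).
Applying u(0)=3, v(0)=-4 gives K_1=10, K_2=17.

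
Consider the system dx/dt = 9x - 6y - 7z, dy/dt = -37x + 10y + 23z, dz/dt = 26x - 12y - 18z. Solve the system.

x(t) = -2K_1e^(4t) - K_2e^(t) + K_3e^(-4t), y(t) = 3K_1e^(4t) + K_2e^(t) + K_3e^(-4t), z(t) = -4K_1e^(4t) - 2K_2e^(t) + K_3e^(-4t)

Coefficient matrix A = [[9, -6, -7], [-37, 10, 23], [26, -12, -18]].
det(A - λI) = 0 gives eigenvalues λ = 4, 1, -4.
For λ=4: eigenvector (-2,3,-4).
For λ=1: eigenvector (-1,1,-2).
For λ=-4: eigenvector (1,1,1).
General solution: K_1e^(4t)(-2,3,-4) + K_2e^(t)(-1,1,-2) + K_3e^(-4t)(1,1,1).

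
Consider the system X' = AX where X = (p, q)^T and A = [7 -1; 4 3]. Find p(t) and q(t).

Coefficient matrix A = [[7, -1], [4, 3]].
Characteristic polynomial det(A - λI) = λ^2 - 10λ + 25 = 0.
Single eigenvalue λ = 5 with algebraic multiplicity 2.
Eigenvector v = (-1,-2); generalized eigenvector w with (A-λI)w=v is (-2,-3).
General solution: e^(5t)[K_1·v + K_2·(t·v + w)].

p(t) = -K_1e^(5t) - K_2te^(5t) - 2K_2e^(5t), q(t) = -2K_1e^(5t) - 2K_2te^(5t) - 3K_2e^(5t)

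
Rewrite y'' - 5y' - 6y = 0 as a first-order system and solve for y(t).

y(t) = C_1e^(-t) + C_2e^(6t)

Let x_1 = y, x_2 = y'. Then x_1' = x_2 and x_2' = 6x_1 + 5x_2.
A = [[0,1],[6,5]]; det(A-λI) = λ^2 - 5λ - 6.
Eigenvalues λ = -1, 6 with eigenvectors (1,-1), (1,6).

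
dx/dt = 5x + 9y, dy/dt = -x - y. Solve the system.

x(t) = -3c_1e^(2t) - 3c_2te^(2t) - c_2e^(2t), y(t) = c_1e^(2t) + c_2te^(2t)

Coefficient matrix A = [[5, 9], [-1, -1]].
Characteristic polynomial det(A - λI) = λ^2 - 4λ + 4 = 0.
Single eigenvalue λ = 2 with algebraic multiplicity 2.
Eigenvector v = (-3,1); generalized eigenvector w with (A-λI)w=v is (-1,0).
General solution: e^(2t)[c_1·v + c_2·(t·v + w)].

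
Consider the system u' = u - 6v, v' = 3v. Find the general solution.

u(t) = -3K_1e^(3t) - K_2e^(t), v(t) = K_1e^(3t)

Coefficient matrix A = [[1, -6], [0, 3]].
Characteristic polynomial det(A - λI) = λ^2 - 4λ + 3 = 0.
Eigenvalues λ = 3, 1.
For λ=3: (A-λI) row 1 is [-2, -6], so an eigenvector is (-3, 1).
For λ=1: (A-λI) row 1 is [0, -6], so an eigenvector is (-1, 0).
General solution: K_1e^(3t)(-3,1) + K_2e^(t)(-1,0).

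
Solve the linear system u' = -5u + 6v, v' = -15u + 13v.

u(t) = K_1e^(4t)sin(3t) - K_1e^(4t)cos(3t) - K_2e^(4t)sin(3t) - K_2e^(4t)cos(3t), v(t) = 2K_1e^(4t)sin(3t) - K_1e^(4t)cos(3t) - K_2e^(4t)sin(3t) - 2K_2e^(4t)cos(3t)

Coefficient matrix A = [[-5, 6], [-15, 13]].
Characteristic polynomial det(A - λI) = λ^2 - 8λ + 25 = 0.
Eigenvalues λ = 4 ± 3i (complex conjugate pair).
For λ=4+3i: an eigenvector is (-1,-1) - i(1,2) = (-1 - i, -1 - 2i).
A real fundamental pair from Re and Im of e^((4+3i)t)v: X_1 = e^(4t)(cos(3t)·(-1,-1) + sin(3t)·(1,2)), X_2 = e^(4t)(sin(3t)·(-1,-1) - cos(3t)·(1,2)).
General solution: K_1X_1 + K_2X_2.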